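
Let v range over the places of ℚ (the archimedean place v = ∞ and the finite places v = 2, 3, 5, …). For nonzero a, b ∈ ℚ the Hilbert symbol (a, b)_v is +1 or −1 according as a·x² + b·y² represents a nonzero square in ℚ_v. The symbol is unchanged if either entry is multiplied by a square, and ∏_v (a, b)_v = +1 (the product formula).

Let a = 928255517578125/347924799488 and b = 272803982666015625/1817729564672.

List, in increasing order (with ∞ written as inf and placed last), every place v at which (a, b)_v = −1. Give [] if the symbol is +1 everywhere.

[2, 11]

Mod squares: a ≡ 330, b ≡ 66. Check v ∈ {∞, 2, 3, 5, 7, 11, 19, 23}.
v=11: a=11^3·(≡7), b=11^3·(≡2) mod 11; (7|11)=-1, (2|11)=-1; (−1)^{3·3·5}·(-1)^3·(-1)^3 = -1.
v=7: a=7^-6·(≡2), b=7^-4·(≡5) mod 7; (2|7)=+1, (5|7)=-1; (−1)^{-6·-4·3}·(+1)^-4·(-1)^-6 = +1.
v=3: a=3^3·(≡2), b=3^1·(≡1) mod 3; (2|3)=-1, (1|3)=+1; (−1)^{3·1·1}·(-1)^1·(+1)^3 = +1.
v=∞: 330 > 0 and 66 > 0  ⇒  (a,b)_∞ = +1.
v=19: a=19^-2·(≡9), b=19^-2·(≡7) mod 19; (9|19)=+1, (7|19)=+1; (−1)^{-2·-2·9}·(+1)^-2·(+1)^-2 = +1.
v=2: v_2(a)=-13, v_2(b)=-21; units ≡ 5, 1 (mod 8); ε·ε+αω+βω = 0·0+-13·0+-21·1 ≡ 1  ⇒  (a,b)_2 = -1.
v=5: a=5^11·(≡1), b=5^12·(≡4) mod 5; (1|5)=+1, (4|5)=+1; (−1)^{11·12·2}·(+1)^12·(+1)^11 = +1.
v=23: a=23^2·(≡4), b=23^4·(≡15) mod 23; (4|23)=+1, (15|23)=-1; (−1)^{2·4·11}·(+1)^4·(-1)^2 = +1.
Ram(330, 66) = {2, 11}; no ℚ_2-point on the conic.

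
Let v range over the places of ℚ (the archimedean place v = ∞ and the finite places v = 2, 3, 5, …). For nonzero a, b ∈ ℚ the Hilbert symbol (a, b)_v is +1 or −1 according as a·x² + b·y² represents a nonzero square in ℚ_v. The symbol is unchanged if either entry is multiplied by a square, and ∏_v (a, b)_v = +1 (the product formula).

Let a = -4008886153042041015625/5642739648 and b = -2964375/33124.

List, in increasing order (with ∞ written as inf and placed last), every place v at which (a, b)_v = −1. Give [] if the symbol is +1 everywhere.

[5, 7, 31, inf]

(a, b) ≡ (-12302815, -527) mod (ℚ^×)²; places V = {2, 3, 5, 7, 13, 17, 23, 29, 31, ∞}.
(a,b)_5: α=11, u≡3; β=4, v≡3 (mod 5); (3|5)=-1, (3|5)=-1; sign (−1)^0·-1^4·-1^11 = -1.
(a,b)_31: α=3, u≡16; β=1, v≡20 (mod 31); (16|31)=+1, (20|31)=+1; sign (−1)^1·+1^1·+1^3 = -1.
(a,b)_3: α=-2, u≡2; β=2, v≡1 (mod 3); (2|3)=-1, (1|3)=+1; sign (−1)^0·-1^2·+1^-2 = +1.
(a,b)_29: α=3, u≡5; β=0, v≡25 (mod 29); (5|29)=+1, (25|29)=+1; sign (−1)^0·+1^0·+1^3 = +1.
(a,b)_∞: sgn(-12302815)=−, sgn(-527)=−, so -1.
(a,b)_23: α=1, u≡2; β=0, v≡18 (mod 23); (2|23)=+1, (18|23)=+1; sign (−1)^0·+1^0·+1^1 = +1.
(a,b)_13: α=-4, u≡6; β=-2, v≡2 (mod 13); (6|13)=-1, (2|13)=-1; sign (−1)^0·-1^-2·-1^-4 = +1.
(a,b)_2: α=-6, β=-2; u≡1, v≡1 (mod 8); ε(u)ε(v)=0·0, αω(v)=-6·0, βω(u)=-2·0; sum ≡ 0  ⇒  +1.
(a,b)_7: α=-3, u≡4; β=-2, v≡5 (mod 7); (4|7)=+1, (5|7)=-1; sign (−1)^0·+1^-2·-1^-3 = -1.
(a,b)_17: α=3, u≡14; β=1, v≡12 (mod 17); (14|17)=-1, (12|17)=-1; sign (−1)^0·-1^1·-1^3 = +1.
|Ram(-12302815, -527)| = 4, even; anisotropic at {5, 7, 31, ∞}.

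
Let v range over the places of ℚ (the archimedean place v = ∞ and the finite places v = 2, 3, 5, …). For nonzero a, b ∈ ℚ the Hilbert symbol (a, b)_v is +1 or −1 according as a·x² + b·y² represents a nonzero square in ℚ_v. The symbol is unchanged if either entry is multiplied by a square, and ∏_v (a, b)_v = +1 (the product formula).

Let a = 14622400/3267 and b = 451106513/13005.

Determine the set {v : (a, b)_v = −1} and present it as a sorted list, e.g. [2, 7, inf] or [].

[5, 13, 31, 37]

Mod squares: a ≡ 27417, b ≡ 22165. Check v ∈ {∞, 2, 3, 5, 11, 13, 17, 19, 29, 31, 37}.
v=17: a=17^0·(≡1), b=17^-2·(≡5) mod 17; (1|17)=+1, (5|17)=-1; (−1)^{0·-2·8}·(+1)^-2·(-1)^0 = +1.
v=2: v_2(a)=6, v_2(b)=0; units ≡ 1, 5 (mod 8); ε·ε+αω+βω = 0·0+6·1+0·0 ≡ 0  ⇒  (a,b)_2 = +1.
v=19: a=19^1·(≡14), b=19^0·(≡17) mod 19; (14|19)=-1, (17|19)=+1; (−1)^{1·0·9}·(-1)^0·(+1)^1 = +1.
v=3: a=3^-3·(≡1), b=3^-2·(≡1) mod 3; (1|3)=+1, (1|3)=+1; (−1)^{-3·-2·1}·(+1)^-2·(+1)^-3 = +1.
v=31: a=31^0·(≡6), b=31^1·(≡9) mod 31; (6|31)=-1, (9|31)=+1; (−1)^{0·1·15}·(-1)^1·(+1)^0 = -1.
v=5: a=5^2·(≡3), b=5^-1·(≡3) mod 5; (3|5)=-1, (3|5)=-1; (−1)^{2·-1·2}·(-1)^-1·(-1)^2 = -1.
v=13: a=13^1·(≡10), b=13^1·(≡6) mod 13; (10|13)=+1, (6|13)=-1; (−1)^{1·1·6}·(+1)^1·(-1)^1 = -1.
v=29: a=29^0·(≡27), b=29^2·(≡23) mod 29; (27|29)=-1, (23|29)=+1; (−1)^{0·2·14}·(-1)^2·(+1)^0 = +1.
v=37: a=37^1·(≡7), b=37^0·(≡6) mod 37; (7|37)=+1, (6|37)=-1; (−1)^{1·0·18}·(+1)^0·(-1)^1 = -1.
v=11: a=11^-2·(≡9), b=11^3·(≡8) mod 11; (9|11)=+1, (8|11)=-1; (−1)^{-2·3·5}·(+1)^3·(-1)^-2 = +1.
v=∞: 27417 > 0 and 22165 > 0  ⇒  (a,b)_∞ = +1.
|Ram(27417, 22165)| = 4, even; anisotropic at {5, 13, 31, 37}.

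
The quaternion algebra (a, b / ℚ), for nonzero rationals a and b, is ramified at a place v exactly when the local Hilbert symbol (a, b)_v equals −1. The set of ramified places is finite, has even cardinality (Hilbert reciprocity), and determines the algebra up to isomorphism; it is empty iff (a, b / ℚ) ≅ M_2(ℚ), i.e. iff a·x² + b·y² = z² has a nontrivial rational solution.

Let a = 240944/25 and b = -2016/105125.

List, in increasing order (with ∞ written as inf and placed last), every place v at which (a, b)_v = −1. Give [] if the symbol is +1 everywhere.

[2, 11]

(a, b) ≡ (11, -70) mod (ℚ^×)²; places V = {2, 3, 5, 7, 11, 29, 37, ∞}.
(a,b)_29: α=0, u≡26; β=-2, v≡8 (mod 29); (26|29)=-1, (8|29)=-1; sign (−1)^0·-1^-2·-1^0 = +1.
(a,b)_11: α=1, u≡1; β=0, v≡7 (mod 11); (1|11)=+1, (7|11)=-1; sign (−1)^0·+1^0·-1^1 = -1.
(a,b)_37: α=2, u≡10; β=0, v≡7 (mod 37); (10|37)=+1, (7|37)=+1; sign (−1)^0·+1^0·+1^2 = +1.
(a,b)_∞: sgn(11)=+, sgn(-70)=−, so +1.
(a,b)_7: α=0, u≡1; β=1, v≡1 (mod 7); (1|7)=+1, (1|7)=+1; sign (−1)^0·+1^1·+1^0 = +1.
(a,b)_2: α=4, β=5; u≡3, v≡5 (mod 8); ε(u)ε(v)=1·0, αω(v)=4·1, βω(u)=5·1; sum ≡ 1  ⇒  -1.
(a,b)_5: α=-2, u≡4; β=-3, v≡4 (mod 5); (4|5)=+1, (4|5)=+1; sign (−1)^0·+1^-3·+1^-2 = +1.
(a,b)_3: α=0, u≡2; β=2, v≡2 (mod 3); (2|3)=-1, (2|3)=-1; sign (−1)^0·-1^2·-1^0 = +1.
Ram(11, -70) = {2, 11}; no ℚ_2-point on the conic.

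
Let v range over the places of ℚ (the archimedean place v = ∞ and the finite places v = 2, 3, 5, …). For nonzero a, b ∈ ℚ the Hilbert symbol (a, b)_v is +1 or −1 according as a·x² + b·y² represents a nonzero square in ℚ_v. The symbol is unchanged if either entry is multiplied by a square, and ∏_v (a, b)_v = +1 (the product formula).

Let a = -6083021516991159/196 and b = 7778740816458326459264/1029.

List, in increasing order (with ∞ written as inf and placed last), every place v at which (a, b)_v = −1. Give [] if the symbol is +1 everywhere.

Mod squares: a ≡ -111, b ≡ 46574934. Check v ∈ {∞, 2, 3, 7, 13, 17, 19, 37, 41, 43}.
v=7: a=7^-2·(≡2), b=7^-3·(≡3) mod 7; (2|7)=+1, (3|7)=-1; (−1)^{-2·-3·3}·(+1)^-3·(-1)^-2 = +1.
v=17: a=17^2·(≡15), b=17^3·(≡4) mod 17; (15|17)=+1, (4|17)=+1; (−1)^{2·3·8}·(+1)^3·(+1)^2 = +1.
v=43: a=43^2·(≡30), b=43^3·(≡11) mod 43; (30|43)=-1, (11|43)=+1; (−1)^{2·3·21}·(-1)^3·(+1)^2 = -1.
v=37: a=37^1·(≡28), b=37^1·(≡15) mod 37; (28|37)=+1, (15|37)=-1; (−1)^{1·1·18}·(+1)^1·(-1)^1 = -1.
v=13: a=13^2·(≡2), b=13^2·(≡4) mod 13; (2|13)=-1, (4|13)=+1; (−1)^{2·2·6}·(-1)^2·(+1)^2 = +1.
v=19: a=19^2·(≡12), b=19^2·(≡16) mod 19; (12|19)=-1, (16|19)=+1; (−1)^{2·2·9}·(-1)^2·(+1)^2 = +1.
v=2: v_2(a)=-2, v_2(b)=7; units ≡ 1, 3 (mod 8); ε·ε+αω+βω = 0·1+-2·1+7·0 ≡ 0  ⇒  (a,b)_2 = +1.
v=3: a=3^1·(≡2), b=3^-1·(≡2) mod 3; (2|3)=-1, (2|3)=-1; (−1)^{1·-1·1}·(-1)^-1·(-1)^1 = -1.
v=41: a=41^2·(≡3), b=41^3·(≡34) mod 41; (3|41)=-1, (34|41)=-1; (−1)^{2·3·20}·(-1)^3·(-1)^2 = -1.
v=∞: -111 < 0 and 46574934 > 0  ⇒  (a,b)_∞ = +1.
|Ram(-111, 46574934)| = 4, even; anisotropic at {3, 37, 41, 43}.

[3, 37, 41, 43]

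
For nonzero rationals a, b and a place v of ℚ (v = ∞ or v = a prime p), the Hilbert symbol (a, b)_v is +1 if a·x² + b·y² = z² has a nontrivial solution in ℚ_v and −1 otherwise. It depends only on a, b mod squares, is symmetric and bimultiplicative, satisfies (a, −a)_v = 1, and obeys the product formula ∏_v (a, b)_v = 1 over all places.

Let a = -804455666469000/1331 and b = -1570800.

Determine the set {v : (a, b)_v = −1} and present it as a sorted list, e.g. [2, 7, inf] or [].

[3, 5, 17, inf]

Mod squares: a ≡ -24310, b ≡ -3927. Check v ∈ {∞, 2, 3, 5, 7, 11, 13, 17}.
v=13: a=13^5·(≡8), b=13^0·(≡3) mod 13; (8|13)=-1, (3|13)=+1; (−1)^{5·0·6}·(-1)^0·(+1)^5 = +1.
v=3: a=3^2·(≡2), b=3^1·(≡2) mod 3; (2|3)=-1, (2|3)=-1; (−1)^{2·1·1}·(-1)^1·(-1)^2 = -1.
v=∞: -24310 < 0 and -3927 < 0  ⇒  (a,b)_∞ = -1.
v=11: a=11^-3·(≡4), b=11^1·(≡2) mod 11; (4|11)=+1, (2|11)=-1; (−1)^{-3·1·5}·(+1)^1·(-1)^-3 = +1.
v=5: a=5^3·(≡3), b=5^2·(≡3) mod 5; (3|5)=-1, (3|5)=-1; (−1)^{3·2·2}·(-1)^2·(-1)^3 = -1.
v=7: a=7^2·(≡2), b=7^1·(≡6) mod 7; (2|7)=+1, (6|7)=-1; (−1)^{2·1·3}·(+1)^1·(-1)^2 = +1.
v=17: a=17^3·(≡16), b=17^1·(≡12) mod 17; (16|17)=+1, (12|17)=-1; (−1)^{3·1·8}·(+1)^1·(-1)^3 = -1.
v=2: v_2(a)=3, v_2(b)=4; units ≡ 5, 1 (mod 8); ε·ε+αω+βω = 0·0+3·0+4·1 ≡ 0  ⇒  (a,b)_2 = +1.
Ram(-24310, -3927) = {3, 5, 17, ∞}; no ℚ_3-point on the conic.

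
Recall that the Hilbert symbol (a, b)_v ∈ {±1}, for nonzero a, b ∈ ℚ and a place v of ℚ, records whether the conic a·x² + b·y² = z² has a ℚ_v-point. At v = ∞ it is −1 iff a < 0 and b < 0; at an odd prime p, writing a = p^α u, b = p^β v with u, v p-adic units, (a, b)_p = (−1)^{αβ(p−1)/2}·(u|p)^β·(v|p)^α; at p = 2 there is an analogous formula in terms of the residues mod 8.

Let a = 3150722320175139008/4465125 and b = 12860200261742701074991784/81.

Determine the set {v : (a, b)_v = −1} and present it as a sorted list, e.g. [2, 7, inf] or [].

[11, 13, 17, 19]

Mod squares: a ≡ 776815, b ≡ 22154. Check v ∈ {∞, 2, 3, 5, 7, 11, 13, 17, 19, 37, 43, 53}.
v=11: a=11^0·(≡7), b=11^3·(≡4) mod 11; (7|11)=-1, (4|11)=+1; (−1)^{0·3·5}·(-1)^3·(+1)^0 = -1.
v=17: a=17^1·(≡1), b=17^2·(≡7) mod 17; (1|17)=+1, (7|17)=-1; (−1)^{1·2·8}·(+1)^2·(-1)^1 = -1.
v=2: v_2(a)=6, v_2(b)=3; units ≡ 7, 5 (mod 8); ε·ε+αω+βω = 1·0+6·1+3·0 ≡ 0  ⇒  (a,b)_2 = +1.
v=37: a=37^1·(≡7), b=37^2·(≡10) mod 37; (7|37)=+1, (10|37)=+1; (−1)^{1·2·18}·(+1)^2·(+1)^1 = +1.
v=19: a=19^3·(≡17), b=19^5·(≡9) mod 19; (17|19)=+1, (9|19)=+1; (−1)^{3·5·9}·(+1)^5·(+1)^3 = -1.
v=13: a=13^3·(≡5), b=13^2·(≡2) mod 13; (5|13)=-1, (2|13)=-1; (−1)^{3·2·6}·(-1)^2·(-1)^3 = -1.
v=43: a=43^2·(≡19), b=43^0·(≡4) mod 43; (19|43)=-1, (4|43)=+1; (−1)^{2·0·21}·(-1)^0·(+1)^2 = +1.
v=7: a=7^-2·(≡2), b=7^2·(≡6) mod 7; (2|7)=+1, (6|7)=-1; (−1)^{-2·2·3}·(+1)^2·(-1)^-2 = +1.
v=∞: 776815 > 0 and 22154 > 0  ⇒  (a,b)_∞ = +1.
v=3: a=3^-6·(≡1), b=3^-4·(≡2) mod 3; (1|3)=+1, (2|3)=-1; (−1)^{-6·-4·1}·(+1)^-4·(-1)^-6 = +1.
v=53: a=53^2·(≡4), b=53^3·(≡9) mod 53; (4|53)=+1, (9|53)=+1; (−1)^{2·3·26}·(+1)^3·(+1)^2 = +1.
v=5: a=5^-3·(≡3), b=5^0·(≡4) mod 5; (3|5)=-1, (4|5)=+1; (−1)^{-3·0·2}·(-1)^0·(+1)^-3 = +1.
(776815, 22154 / ℚ) ramifies at {11, 13, 17, 19}: a division algebra.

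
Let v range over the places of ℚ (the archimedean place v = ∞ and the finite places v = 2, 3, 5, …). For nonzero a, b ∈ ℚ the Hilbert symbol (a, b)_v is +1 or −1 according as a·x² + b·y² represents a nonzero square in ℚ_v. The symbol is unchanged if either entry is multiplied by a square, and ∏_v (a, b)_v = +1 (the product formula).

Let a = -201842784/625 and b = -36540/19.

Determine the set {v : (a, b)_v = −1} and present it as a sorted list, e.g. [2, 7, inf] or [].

Mod squares: a ≡ -8294, b ≡ -19285. Check v ∈ {∞, 2, 3, 5, 7, 11, 13, 19, 29}.
v=2: v_2(a)=5, v_2(b)=2; units ≡ 5, 3 (mod 8); ε·ε+αω+βω = 0·1+5·1+2·1 ≡ 1  ⇒  (a,b)_2 = -1.
v=∞: -8294 < 0 and -19285 < 0  ⇒  (a,b)_∞ = -1.
v=29: a=29^1·(≡23), b=29^1·(≡10) mod 29; (23|29)=+1, (10|29)=-1; (−1)^{1·1·14}·(+1)^1·(-1)^1 = -1.
v=19: a=19^0·(≡4), b=19^-1·(≡16) mod 19; (4|19)=+1, (16|19)=+1; (−1)^{0·-1·9}·(+1)^-1·(+1)^0 = +1.
v=13: a=13^3·(≡12), b=13^0·(≡7) mod 13; (12|13)=+1, (7|13)=-1; (−1)^{3·0·6}·(+1)^0·(-1)^3 = -1.
v=5: a=5^-4·(≡1), b=5^1·(≡3) mod 5; (1|5)=+1, (3|5)=-1; (−1)^{-4·1·2}·(+1)^1·(-1)^-4 = +1.
v=7: a=7^0·(≡2), b=7^1·(≡6) mod 7; (2|7)=+1, (6|7)=-1; (−1)^{0·1·3}·(+1)^1·(-1)^0 = +1.
v=11: a=11^1·(≡1), b=11^0·(≡3) mod 11; (1|11)=+1, (3|11)=+1; (−1)^{1·0·5}·(+1)^0·(+1)^1 = +1.
v=3: a=3^2·(≡1), b=3^2·(≡2) mod 3; (1|3)=+1, (2|3)=-1; (−1)^{2·2·1}·(+1)^2·(-1)^2 = +1.
|Ram(-8294, -19285)| = 4, even; anisotropic at {2, 13, 29, ∞}.

[2, 13, 29, inf]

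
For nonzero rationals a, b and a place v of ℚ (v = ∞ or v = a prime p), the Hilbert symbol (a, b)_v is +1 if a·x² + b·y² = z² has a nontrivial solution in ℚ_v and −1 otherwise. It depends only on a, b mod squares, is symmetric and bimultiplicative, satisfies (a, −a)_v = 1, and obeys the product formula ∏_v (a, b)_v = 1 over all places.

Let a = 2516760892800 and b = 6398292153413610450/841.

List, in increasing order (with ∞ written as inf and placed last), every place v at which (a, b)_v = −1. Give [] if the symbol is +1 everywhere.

[2, 13]

(a, b) ≡ (102, 2002) mod (ℚ^×)²; places V = {2, 3, 5, 7, 11, 13, 17, 23, 29, ∞}.
(a,b)_13: α=0, u≡11; β=1, v≡7 (mod 13); (11|13)=-1, (7|13)=-1; sign (−1)^0·-1^1·-1^0 = -1.
(a,b)_2: α=7, β=1; u≡3, v≡1 (mod 8); ε(u)ε(v)=1·0, αω(v)=7·0, βω(u)=1·1; sum ≡ 1  ⇒  -1.
(a,b)_23: α=0, u≡11; β=2, v≡3 (mod 23); (11|23)=-1, (3|23)=+1; sign (−1)^0·-1^2·+1^0 = +1.
(a,b)_7: α=2, u≡2; β=3, v≡3 (mod 7); (2|7)=+1, (3|7)=-1; sign (−1)^0·+1^3·-1^2 = +1.
(a,b)_∞: sgn(102)=+, sgn(2002)=+, so +1.
(a,b)_17: α=3, u≡10; β=4, v≡9 (mod 17); (10|17)=-1, (9|17)=+1; sign (−1)^0·-1^4·+1^3 = +1.
(a,b)_5: α=2, u≡2; β=2, v≡3 (mod 5); (2|5)=-1, (3|5)=-1; sign (−1)^0·-1^2·-1^2 = +1.
(a,b)_3: α=3, u≡1; β=10, v≡1 (mod 3); (1|3)=+1, (1|3)=+1; sign (−1)^0·+1^10·+1^3 = +1.
(a,b)_11: α=2, u≡1; β=1, v≡8 (mod 11); (1|11)=+1, (8|11)=-1; sign (−1)^0·+1^1·-1^2 = +1.
(a,b)_29: α=0, u≡12; β=-2, v≡13 (mod 29); (12|29)=-1, (13|29)=+1; sign (−1)^0·-1^-2·+1^0 = +1.
|Ram(102, 2002)| = 2, even; anisotropic at {2, 13}.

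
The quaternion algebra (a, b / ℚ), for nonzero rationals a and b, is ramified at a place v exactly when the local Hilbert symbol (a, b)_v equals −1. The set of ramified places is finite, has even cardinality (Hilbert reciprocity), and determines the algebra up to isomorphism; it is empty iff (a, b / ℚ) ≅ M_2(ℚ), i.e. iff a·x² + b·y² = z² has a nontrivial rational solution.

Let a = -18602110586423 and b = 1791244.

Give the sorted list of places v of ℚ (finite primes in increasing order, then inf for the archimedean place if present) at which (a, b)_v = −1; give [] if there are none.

Mod squares: a ≡ -7747651223, b ≡ 9139. Check v ∈ {∞, 2, 7, 13, 19, 23, 29, 31, 37, 41}.
v=41: a=41^1·(≡7), b=41^0·(≡36) mod 41; (7|41)=-1, (36|41)=+1; (−1)^{1·0·20}·(-1)^0·(+1)^1 = +1.
v=19: a=19^1·(≡16), b=19^1·(≡17) mod 19; (16|19)=+1, (17|19)=+1; (−1)^{1·1·9}·(+1)^1·(+1)^1 = -1.
v=37: a=37^1·(≡5), b=37^1·(≡16) mod 37; (5|37)=-1, (16|37)=+1; (−1)^{1·1·18}·(-1)^1·(+1)^1 = -1.
v=23: a=23^1·(≡7), b=23^0·(≡4) mod 23; (7|23)=-1, (4|23)=+1; (−1)^{1·0·11}·(-1)^0·(+1)^1 = +1.
v=7: a=7^4·(≡3), b=7^2·(≡2) mod 7; (3|7)=-1, (2|7)=+1; (−1)^{4·2·3}·(-1)^2·(+1)^4 = +1.
v=∞: -7747651223 < 0 and 9139 > 0  ⇒  (a,b)_∞ = +1.
v=29: a=29^1·(≡24), b=29^0·(≡1) mod 29; (24|29)=+1, (1|29)=+1; (−1)^{1·0·14}·(+1)^0·(+1)^1 = +1.
v=13: a=13^1·(≡4), b=13^1·(≡1) mod 13; (4|13)=+1, (1|13)=+1; (−1)^{1·1·6}·(+1)^1·(+1)^1 = +1.
v=31: a=31^1·(≡17), b=31^0·(≡2) mod 31; (17|31)=-1, (2|31)=+1; (−1)^{1·0·15}·(-1)^0·(+1)^1 = +1.
v=2: v_2(a)=0, v_2(b)=2; units ≡ 1, 3 (mod 8); ε·ε+αω+βω = 0·1+0·1+2·0 ≡ 0  ⇒  (a,b)_2 = +1.
(-7747651223, 9139 / ℚ) ramifies at {19, 37}: a division algebra.

[19, 37]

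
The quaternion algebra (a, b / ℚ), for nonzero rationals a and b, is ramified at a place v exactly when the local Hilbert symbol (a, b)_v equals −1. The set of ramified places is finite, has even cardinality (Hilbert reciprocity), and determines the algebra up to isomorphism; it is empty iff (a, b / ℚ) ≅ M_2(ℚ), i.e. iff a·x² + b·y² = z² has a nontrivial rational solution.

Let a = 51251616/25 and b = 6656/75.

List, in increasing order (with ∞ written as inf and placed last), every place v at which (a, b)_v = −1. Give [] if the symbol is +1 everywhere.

[2, 3]

Mod squares: a ≡ 26, b ≡ 78. Check v ∈ {∞, 2, 3, 5, 13}.
v=13: a=13^3·(≡7), b=13^1·(≡7) mod 13; (7|13)=-1, (7|13)=-1; (−1)^{3·1·6}·(-1)^1·(-1)^3 = +1.
v=3: a=3^6·(≡2), b=3^-1·(≡2) mod 3; (2|3)=-1, (2|3)=-1; (−1)^{6·-1·1}·(-1)^-1·(-1)^6 = -1.
v=5: a=5^-2·(≡1), b=5^-2·(≡2) mod 5; (1|5)=+1, (2|5)=-1; (−1)^{-2·-2·2}·(+1)^-2·(-1)^-2 = +1.
v=2: v_2(a)=5, v_2(b)=9; units ≡ 5, 7 (mod 8); ε·ε+αω+βω = 0·1+5·0+9·1 ≡ 1  ⇒  (a,b)_2 = -1.
v=∞: 26 > 0 and 78 > 0  ⇒  (a,b)_∞ = +1.
(26, 78 / ℚ) ramifies at {2, 3}: a division algebra.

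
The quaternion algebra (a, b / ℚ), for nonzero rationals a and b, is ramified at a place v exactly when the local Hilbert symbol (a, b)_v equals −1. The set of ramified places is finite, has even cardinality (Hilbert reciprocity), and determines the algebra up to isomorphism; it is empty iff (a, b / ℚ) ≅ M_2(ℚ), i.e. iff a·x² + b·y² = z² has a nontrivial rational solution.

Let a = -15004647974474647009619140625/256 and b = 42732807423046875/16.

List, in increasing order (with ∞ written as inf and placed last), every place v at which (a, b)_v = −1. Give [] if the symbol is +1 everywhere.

[2, 5, 23, 43]

(a, b) ≡ (-84065, 43) mod (ℚ^×)²; places V = {2, 3, 5, 11, 17, 23, 43, ∞}.
(a,b)_5: α=11, u≡3; β=8, v≡3 (mod 5); (3|5)=-1, (3|5)=-1; sign (−1)^0·-1^8·-1^11 = -1.
(a,b)_∞: sgn(-84065)=−, sgn(43)=+, so +1.
(a,b)_17: α=5, u≡13; β=2, v≡15 (mod 17); (13|17)=+1, (15|17)=+1; sign (−1)^0·+1^2·+1^5 = +1.
(a,b)_3: α=0, u≡1; β=2, v≡1 (mod 3); (1|3)=+1, (1|3)=+1; sign (−1)^0·+1^2·+1^0 = +1.
(a,b)_23: α=3, u≡6; β=2, v≡15 (mod 23); (6|23)=+1, (15|23)=-1; sign (−1)^0·+1^2·-1^3 = -1.
(a,b)_43: α=5, u≡1; β=3, v≡31 (mod 43); (1|43)=+1, (31|43)=+1; sign (−1)^1·+1^3·+1^5 = -1.
(a,b)_2: α=-8, β=-4; u≡7, v≡3 (mod 8); ε(u)ε(v)=1·1, αω(v)=-8·1, βω(u)=-4·0; sum ≡ 1  ⇒  -1.
(a,b)_11: α=2, u≡2; β=0, v≡7 (mod 11); (2|11)=-1, (7|11)=-1; sign (−1)^0·-1^0·-1^2 = +1.
|Ram(-84065, 43)| = 4, even; anisotropic at {2, 5, 23, 43}.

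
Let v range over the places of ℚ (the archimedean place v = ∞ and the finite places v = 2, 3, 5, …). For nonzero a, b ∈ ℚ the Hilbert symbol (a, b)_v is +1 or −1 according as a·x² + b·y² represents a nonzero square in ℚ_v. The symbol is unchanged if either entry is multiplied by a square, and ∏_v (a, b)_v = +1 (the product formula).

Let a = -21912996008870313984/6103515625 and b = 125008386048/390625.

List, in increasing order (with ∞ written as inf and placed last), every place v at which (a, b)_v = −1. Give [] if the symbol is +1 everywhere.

[3, 7]

Mod squares: a ≡ -546, b ≡ 182. Check v ∈ {∞, 2, 3, 5, 7, 13}.
v=2: v_2(a)=15, v_2(b)=11; units ≡ 7, 3 (mod 8); ε·ε+αω+βω = 1·1+15·1+11·0 ≡ 0  ⇒  (a,b)_2 = +1.
v=5: a=5^-14·(≡1), b=5^-8·(≡3) mod 5; (1|5)=+1, (3|5)=-1; (−1)^{-14·-8·2}·(+1)^-8·(-1)^-14 = +1.
v=∞: -546 < 0 and 182 > 0  ⇒  (a,b)_∞ = +1.
v=13: a=13^5·(≡1), b=13^3·(≡1) mod 13; (1|13)=+1, (1|13)=+1; (−1)^{5·3·6}·(+1)^3·(+1)^5 = +1.
v=7: a=7^7·(≡6), b=7^3·(≡3) mod 7; (6|7)=-1, (3|7)=-1; (−1)^{7·3·3}·(-1)^3·(-1)^7 = -1.
v=3: a=3^7·(≡1), b=3^4·(≡2) mod 3; (1|3)=+1, (2|3)=-1; (−1)^{7·4·1}·(+1)^4·(-1)^7 = -1.
(-546, 182 / ℚ) ramifies at {3, 7}: a division algebra.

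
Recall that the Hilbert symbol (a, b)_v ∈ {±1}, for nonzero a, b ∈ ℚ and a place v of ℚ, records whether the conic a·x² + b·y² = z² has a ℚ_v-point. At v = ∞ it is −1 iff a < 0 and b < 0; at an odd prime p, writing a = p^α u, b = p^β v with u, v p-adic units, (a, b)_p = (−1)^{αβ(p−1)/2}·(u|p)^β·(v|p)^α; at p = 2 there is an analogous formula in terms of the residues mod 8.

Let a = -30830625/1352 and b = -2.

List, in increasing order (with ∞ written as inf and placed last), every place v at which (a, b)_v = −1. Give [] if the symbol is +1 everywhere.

[2, 7, 29, inf]

(a, b) ≡ (-1218, -2) mod (ℚ^×)²; places V = {2, 3, 5, 7, 13, 29, ∞}.
(a,b)_29: α=1, u≡25; β=0, v≡27 (mod 29); (25|29)=+1, (27|29)=-1; sign (−1)^0·+1^0·-1^1 = -1.
(a,b)_∞: sgn(-1218)=−, sgn(-2)=−, so -1.
(a,b)_7: α=1, u≡4; β=0, v≡5 (mod 7); (4|7)=+1, (5|7)=-1; sign (−1)^0·+1^0·-1^1 = -1.
(a,b)_5: α=4, u≡3; β=0, v≡3 (mod 5); (3|5)=-1, (3|5)=-1; sign (−1)^0·-1^0·-1^4 = +1.
(a,b)_2: α=-3, β=1; u≡7, v≡7 (mod 8); ε(u)ε(v)=1·1, αω(v)=-3·0, βω(u)=1·0; sum ≡ 1  ⇒  -1.
(a,b)_3: α=5, u≡2; β=0, v≡1 (mod 3); (2|3)=-1, (1|3)=+1; sign (−1)^0·-1^0·+1^5 = +1.
(a,b)_13: α=-2, u≡4; β=0, v≡11 (mod 13); (4|13)=+1, (11|13)=-1; sign (−1)^0·+1^0·-1^-2 = +1.
Ram(-1218, -2) = {2, 7, 29, ∞}; no ℚ_2-point on the conic.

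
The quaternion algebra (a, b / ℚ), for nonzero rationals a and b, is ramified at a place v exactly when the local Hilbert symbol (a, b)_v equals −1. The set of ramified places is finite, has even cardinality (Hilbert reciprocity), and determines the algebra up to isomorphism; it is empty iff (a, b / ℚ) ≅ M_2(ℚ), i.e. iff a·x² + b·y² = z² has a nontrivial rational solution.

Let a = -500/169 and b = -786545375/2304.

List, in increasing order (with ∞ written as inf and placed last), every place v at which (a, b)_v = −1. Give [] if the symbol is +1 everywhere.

Mod squares: a ≡ -5, b ≡ -260015. Check v ∈ {∞, 2, 3, 5, 7, 11, 13, 17, 19, 23}.
v=17: a=17^0·(≡7), b=17^1·(≡7) mod 17; (7|17)=-1, (7|17)=-1; (−1)^{0·1·8}·(-1)^1·(-1)^0 = -1.
v=23: a=23^0·(≡18), b=23^1·(≡10) mod 23; (18|23)=+1, (10|23)=-1; (−1)^{0·1·11}·(+1)^1·(-1)^0 = +1.
v=2: v_2(a)=2, v_2(b)=-8; units ≡ 3, 1 (mod 8); ε·ε+αω+βω = 1·0+2·0+-8·1 ≡ 0  ⇒  (a,b)_2 = +1.
v=7: a=7^0·(≡4), b=7^1·(≡4) mod 7; (4|7)=+1, (4|7)=+1; (−1)^{0·1·3}·(+1)^1·(+1)^0 = +1.
v=11: a=11^0·(≡7), b=11^2·(≡4) mod 11; (7|11)=-1, (4|11)=+1; (−1)^{0·2·5}·(-1)^2·(+1)^0 = +1.
v=19: a=19^0·(≡3), b=19^1·(≡15) mod 19; (3|19)=-1, (15|19)=-1; (−1)^{0·1·9}·(-1)^1·(-1)^0 = -1.
v=13: a=13^-2·(≡7), b=13^0·(≡7) mod 13; (7|13)=-1, (7|13)=-1; (−1)^{-2·0·6}·(-1)^0·(-1)^-2 = +1.
v=5: a=5^3·(≡4), b=5^3·(≡3) mod 5; (4|5)=+1, (3|5)=-1; (−1)^{3·3·2}·(+1)^3·(-1)^3 = -1.
v=∞: -5 < 0 and -260015 < 0  ⇒  (a,b)_∞ = -1.
v=3: a=3^0·(≡1), b=3^-2·(≡1) mod 3; (1|3)=+1, (1|3)=+1; (−1)^{0·-2·1}·(+1)^-2·(+1)^0 = +1.
(-5, -260015 / ℚ) ramifies at {5, 17, 19, ∞}: a division algebra.

[5, 17, 19, inf]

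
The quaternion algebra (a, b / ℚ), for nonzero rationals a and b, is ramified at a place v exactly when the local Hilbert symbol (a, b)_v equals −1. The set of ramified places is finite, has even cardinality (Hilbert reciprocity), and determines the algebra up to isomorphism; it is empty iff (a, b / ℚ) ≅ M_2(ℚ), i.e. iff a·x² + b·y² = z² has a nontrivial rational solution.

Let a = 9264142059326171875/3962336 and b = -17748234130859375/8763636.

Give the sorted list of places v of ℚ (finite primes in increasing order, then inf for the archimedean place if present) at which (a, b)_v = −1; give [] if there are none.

[2, 3, 5, 11]

Mod squares: a ≡ 10010, b ≡ -3003. Check v ∈ {∞, 2, 3, 5, 7, 11, 13, 17, 19, 23, 31, 47}.
v=3: a=3^0·(≡2), b=3^-1·(≡1) mod 3; (2|3)=-1, (1|3)=+1; (−1)^{0·-1·1}·(-1)^-1·(+1)^0 = -1.
v=5: a=5^15·(≡2), b=5^12·(≡3) mod 5; (2|5)=-1, (3|5)=-1; (−1)^{15·12·2}·(-1)^12·(-1)^15 = -1.
v=31: a=31^2·(≡10), b=31^2·(≡19) mod 31; (10|31)=+1, (19|31)=+1; (−1)^{2·2·15}·(+1)^2·(+1)^2 = +1.
v=11: a=11^1·(≡7), b=11^1·(≡10) mod 11; (7|11)=-1, (10|11)=-1; (−1)^{1·1·5}·(-1)^1·(-1)^1 = -1.
v=∞: 10010 > 0 and -3003 < 0  ⇒  (a,b)_∞ = +1.
v=13: a=13^1·(≡10), b=13^1·(≡9) mod 13; (10|13)=+1, (9|13)=+1; (−1)^{1·1·6}·(+1)^1·(+1)^1 = +1.
v=2: v_2(a)=-5, v_2(b)=-2; units ≡ 5, 5 (mod 8); ε·ε+αω+βω = 0·0+-5·1+-2·1 ≡ 1  ⇒  (a,b)_2 = -1.
v=23: a=23^0·(≡7), b=23^2·(≡7) mod 23; (7|23)=-1, (7|23)=-1; (−1)^{0·2·11}·(-1)^2·(-1)^0 = +1.
v=19: a=19^-2·(≡17), b=19^-2·(≡3) mod 19; (17|19)=+1, (3|19)=-1; (−1)^{-2·-2·9}·(+1)^-2·(-1)^-2 = +1.
v=7: a=7^-3·(≡2), b=7^-1·(≡5) mod 7; (2|7)=+1, (5|7)=-1; (−1)^{-3·-1·3}·(+1)^-1·(-1)^-3 = +1.
v=17: a=17^0·(≡12), b=17^-2·(≡7) mod 17; (12|17)=-1, (7|17)=-1; (−1)^{0·-2·8}·(-1)^-2·(-1)^0 = +1.
v=47: a=47^2·(≡30), b=47^0·(≡44) mod 47; (30|47)=-1, (44|47)=-1; (−1)^{2·0·23}·(-1)^0·(-1)^2 = +1.
|Ram(10010, -3003)| = 4, even; anisotropic at {2, 3, 5, 11}.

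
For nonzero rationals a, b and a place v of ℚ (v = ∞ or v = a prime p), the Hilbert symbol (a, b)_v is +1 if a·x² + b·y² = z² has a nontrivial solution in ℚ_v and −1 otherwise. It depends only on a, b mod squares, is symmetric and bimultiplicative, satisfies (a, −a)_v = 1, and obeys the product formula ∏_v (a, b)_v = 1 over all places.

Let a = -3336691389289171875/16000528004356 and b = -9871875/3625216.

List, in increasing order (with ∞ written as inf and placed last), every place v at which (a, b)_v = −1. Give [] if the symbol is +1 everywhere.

(a, b) ≡ (-3, -195) mod (ℚ^×)²; places V = {2, 3, 5, 7, 13, 17, 43, ∞}.
(a,b)_5: α=6, u≡3; β=5, v≡1 (mod 5); (3|5)=-1, (1|5)=+1; sign (−1)^0·-1^5·+1^6 = -1.
(a,b)_∞: sgn(-3)=−, sgn(-195)=−, so -1.
(a,b)_13: α=4, u≡12; β=1, v≡2 (mod 13); (12|13)=+1, (2|13)=-1; sign (−1)^0·+1^1·-1^4 = +1.
(a,b)_43: α=4, u≡25; β=0, v≡33 (mod 43); (25|43)=+1, (33|43)=-1; sign (−1)^0·+1^0·-1^4 = +1.
(a,b)_17: α=-2, u≡5; β=-2, v≡13 (mod 17); (5|17)=-1, (13|17)=+1; sign (−1)^0·-1^-2·+1^-2 = +1.
(a,b)_2: α=-2, β=-8; u≡5, v≡5 (mod 8); ε(u)ε(v)=0·0, αω(v)=-2·1, βω(u)=-8·1; sum ≡ 0  ⇒  +1.
(a,b)_3: α=7, u≡2; β=5, v≡1 (mod 3); (2|3)=-1, (1|3)=+1; sign (−1)^1·-1^5·+1^7 = +1.
(a,b)_7: α=-12, u≡4; β=-2, v≡1 (mod 7); (4|7)=+1, (1|7)=+1; sign (−1)^0·+1^-2·+1^-12 = +1.
(-3, -195 / ℚ) ramifies at {5, ∞}: a division algebra.

[5, inf]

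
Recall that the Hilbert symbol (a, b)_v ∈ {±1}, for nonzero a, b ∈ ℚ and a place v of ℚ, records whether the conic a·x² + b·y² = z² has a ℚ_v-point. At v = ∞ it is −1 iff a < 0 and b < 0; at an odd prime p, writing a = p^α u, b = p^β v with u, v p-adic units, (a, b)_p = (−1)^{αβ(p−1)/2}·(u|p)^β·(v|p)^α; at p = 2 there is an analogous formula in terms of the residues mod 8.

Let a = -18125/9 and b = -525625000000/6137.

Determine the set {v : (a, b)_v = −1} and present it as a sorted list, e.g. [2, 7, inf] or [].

Mod squares: a ≡ -29, b ≡ -17. Check v ∈ {∞, 2, 3, 5, 17, 19, 29}.
v=∞: -29 < 0 and -17 < 0  ⇒  (a,b)_∞ = -1.
v=19: a=19^0·(≡17), b=19^-2·(≡2) mod 19; (17|19)=+1, (2|19)=-1; (−1)^{0·-2·9}·(+1)^-2·(-1)^0 = +1.
v=5: a=5^4·(≡4), b=5^10·(≡3) mod 5; (4|5)=+1, (3|5)=-1; (−1)^{4·10·2}·(+1)^10·(-1)^4 = +1.
v=29: a=29^1·(≡24), b=29^2·(≡3) mod 29; (24|29)=+1, (3|29)=-1; (−1)^{1·2·14}·(+1)^2·(-1)^1 = -1.
v=17: a=17^0·(≡11), b=17^-1·(≡4) mod 17; (11|17)=-1, (4|17)=+1; (−1)^{0·-1·8}·(-1)^-1·(+1)^0 = -1.
v=2: v_2(a)=0, v_2(b)=6; units ≡ 3, 7 (mod 8); ε·ε+αω+βω = 1·1+0·0+6·1 ≡ 1  ⇒  (a,b)_2 = -1.
v=3: a=3^-2·(≡1), b=3^0·(≡1) mod 3; (1|3)=+1, (1|3)=+1; (−1)^{-2·0·1}·(+1)^0·(+1)^-2 = +1.
(-29, -17 / ℚ) ramifies at {2, 17, 29, ∞}: a division algebra.

[2, 17, 29, inf]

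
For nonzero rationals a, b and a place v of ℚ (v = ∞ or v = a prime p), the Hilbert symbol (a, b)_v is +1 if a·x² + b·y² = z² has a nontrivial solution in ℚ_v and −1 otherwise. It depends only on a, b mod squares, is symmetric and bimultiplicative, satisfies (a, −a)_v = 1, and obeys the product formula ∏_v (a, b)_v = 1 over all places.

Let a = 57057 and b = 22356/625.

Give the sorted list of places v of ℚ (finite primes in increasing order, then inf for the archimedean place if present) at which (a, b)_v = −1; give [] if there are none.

[3, 7, 19, 23]

(a, b) ≡ (57057, 69) mod (ℚ^×)²; places V = {2, 3, 5, 7, 11, 13, 19, 23, ∞}.
(a,b)_3: α=1, u≡2; β=5, v≡2 (mod 3); (2|3)=-1, (2|3)=-1; sign (−1)^1·-1^5·-1^1 = -1.
(a,b)_7: α=1, u≡3; β=0, v≡6 (mod 7); (3|7)=-1, (6|7)=-1; sign (−1)^0·-1^0·-1^1 = -1.
(a,b)_23: α=0, u≡17; β=1, v≡13 (mod 23); (17|23)=-1, (13|23)=+1; sign (−1)^0·-1^1·+1^0 = -1.
(a,b)_13: α=1, u≡8; β=0, v≡9 (mod 13); (8|13)=-1, (9|13)=+1; sign (−1)^0·-1^0·+1^1 = +1.
(a,b)_∞: sgn(57057)=+, sgn(69)=+, so +1.
(a,b)_5: α=0, u≡2; β=-4, v≡1 (mod 5); (2|5)=-1, (1|5)=+1; sign (−1)^0·-1^-4·+1^0 = +1.
(a,b)_19: α=1, u≡1; β=0, v≡13 (mod 19); (1|19)=+1, (13|19)=-1; sign (−1)^0·+1^0·-1^1 = -1.
(a,b)_11: α=1, u≡6; β=0, v≡9 (mod 11); (6|11)=-1, (9|11)=+1; sign (−1)^0·-1^0·+1^1 = +1.
(a,b)_2: α=0, β=2; u≡1, v≡5 (mod 8); ε(u)ε(v)=0·0, αω(v)=0·1, βω(u)=2·0; sum ≡ 0  ⇒  +1.
Ram(57057, 69) = {3, 7, 19, 23}; no ℚ_3-point on the conic.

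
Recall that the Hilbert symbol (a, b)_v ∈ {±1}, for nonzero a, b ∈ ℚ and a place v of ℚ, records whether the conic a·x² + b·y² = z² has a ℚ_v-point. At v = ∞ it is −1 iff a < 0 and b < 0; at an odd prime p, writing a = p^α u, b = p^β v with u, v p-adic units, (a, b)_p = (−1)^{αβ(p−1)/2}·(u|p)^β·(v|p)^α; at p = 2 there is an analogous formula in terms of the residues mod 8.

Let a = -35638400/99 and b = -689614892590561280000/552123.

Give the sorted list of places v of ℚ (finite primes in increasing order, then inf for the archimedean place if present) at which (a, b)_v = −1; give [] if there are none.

Mod squares: a ≡ -245014, b ≡ -969. Check v ∈ {∞, 2, 3, 5, 7, 11, 13, 17, 19, 37, 41, 43}.
v=43: a=43^1·(≡35), b=43^2·(≡42) mod 43; (35|43)=+1, (42|43)=-1; (−1)^{1·2·21}·(+1)^2·(-1)^1 = -1.
v=17: a=17^0·(≡14), b=17^1·(≡11) mod 17; (14|17)=-1, (11|17)=-1; (−1)^{0·1·8}·(-1)^1·(-1)^0 = -1.
v=2: v_2(a)=7, v_2(b)=14; units ≡ 5, 7 (mod 8); ε·ε+αω+βω = 0·1+7·0+14·1 ≡ 0  ⇒  (a,b)_2 = +1.
v=37: a=37^1·(≡26), b=37^2·(≡33) mod 37; (26|37)=+1, (33|37)=+1; (−1)^{1·2·18}·(+1)^2·(+1)^1 = +1.
v=7: a=7^1·(≡5), b=7^2·(≡2) mod 7; (5|7)=-1, (2|7)=+1; (−1)^{1·2·3}·(-1)^2·(+1)^1 = +1.
v=11: a=11^-1·(≡3), b=11^-2·(≡10) mod 11; (3|11)=+1, (10|11)=-1; (−1)^{-1·-2·5}·(+1)^-2·(-1)^-1 = -1.
v=19: a=19^0·(≡13), b=19^1·(≡16) mod 19; (13|19)=-1, (16|19)=+1; (−1)^{0·1·9}·(-1)^1·(+1)^0 = -1.
v=∞: -245014 < 0 and -969 < 0  ⇒  (a,b)_∞ = -1.
v=13: a=13^0·(≡1), b=13^-2·(≡11) mod 13; (1|13)=+1, (11|13)=-1; (−1)^{0·-2·6}·(+1)^-2·(-1)^0 = +1.
v=3: a=3^-2·(≡2), b=3^-3·(≡1) mod 3; (2|3)=-1, (1|3)=+1; (−1)^{-2·-3·1}·(-1)^-3·(+1)^-2 = -1.
v=5: a=5^2·(≡1), b=5^4·(≡4) mod 5; (1|5)=+1, (4|5)=+1; (−1)^{2·4·2}·(+1)^4·(+1)^2 = +1.
v=41: a=41^0·(≡9), b=41^2·(≡38) mod 41; (9|41)=+1, (38|41)=-1; (−1)^{0·2·20}·(+1)^2·(-1)^0 = +1.
|Ram(-245014, -969)| = 6, even; anisotropic at {3, 11, 17, 19, 43, ∞}.

[3, 11, 17, 19, 43, inf]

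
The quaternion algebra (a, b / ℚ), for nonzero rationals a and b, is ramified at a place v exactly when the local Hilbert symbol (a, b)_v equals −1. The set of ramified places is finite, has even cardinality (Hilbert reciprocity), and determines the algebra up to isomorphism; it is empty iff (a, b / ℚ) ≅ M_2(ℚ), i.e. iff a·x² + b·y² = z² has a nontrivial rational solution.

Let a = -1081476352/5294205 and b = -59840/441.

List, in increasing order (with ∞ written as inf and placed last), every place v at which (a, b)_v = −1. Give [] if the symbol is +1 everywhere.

Mod squares: a ≡ -21122585, b ≡ -935. Check v ∈ {∞, 2, 3, 5, 7, 11, 17, 19, 29, 41}.
v=7: a=7^-6·(≡3), b=7^-2·(≡5) mod 7; (3|7)=-1, (5|7)=-1; (−1)^{-6·-2·3}·(-1)^-2·(-1)^-6 = +1.
v=11: a=11^1·(≡8), b=11^1·(≡5) mod 11; (8|11)=-1, (5|11)=+1; (−1)^{1·1·5}·(-1)^1·(+1)^1 = +1.
v=41: a=41^1·(≡20), b=41^0·(≡39) mod 41; (20|41)=+1, (39|41)=+1; (−1)^{1·0·20}·(+1)^0·(+1)^1 = +1.
v=∞: -21122585 < 0 and -935 < 0  ⇒  (a,b)_∞ = -1.
v=17: a=17^1·(≡4), b=17^1·(≡1) mod 17; (4|17)=+1, (1|17)=+1; (−1)^{1·1·8}·(+1)^1·(+1)^1 = +1.
v=2: v_2(a)=8, v_2(b)=6; units ≡ 7, 1 (mod 8); ε·ε+αω+βω = 1·0+8·0+6·0 ≡ 0  ⇒  (a,b)_2 = +1.
v=5: a=5^-1·(≡3), b=5^1·(≡2) mod 5; (3|5)=-1, (2|5)=-1; (−1)^{-1·1·2}·(-1)^1·(-1)^-1 = +1.
v=19: a=19^1·(≡18), b=19^0·(≡12) mod 19; (18|19)=-1, (12|19)=-1; (−1)^{1·0·9}·(-1)^0·(-1)^1 = -1.
v=29: a=29^1·(≡24), b=29^0·(≡22) mod 29; (24|29)=+1, (22|29)=+1; (−1)^{1·0·14}·(+1)^0·(+1)^1 = +1.
v=3: a=3^-2·(≡1), b=3^-2·(≡1) mod 3; (1|3)=+1, (1|3)=+1; (−1)^{-2·-2·1}·(+1)^-2·(+1)^-2 = +1.
(-21122585, -935 / ℚ) ramifies at {19, ∞}: a division algebra.

[19, inf]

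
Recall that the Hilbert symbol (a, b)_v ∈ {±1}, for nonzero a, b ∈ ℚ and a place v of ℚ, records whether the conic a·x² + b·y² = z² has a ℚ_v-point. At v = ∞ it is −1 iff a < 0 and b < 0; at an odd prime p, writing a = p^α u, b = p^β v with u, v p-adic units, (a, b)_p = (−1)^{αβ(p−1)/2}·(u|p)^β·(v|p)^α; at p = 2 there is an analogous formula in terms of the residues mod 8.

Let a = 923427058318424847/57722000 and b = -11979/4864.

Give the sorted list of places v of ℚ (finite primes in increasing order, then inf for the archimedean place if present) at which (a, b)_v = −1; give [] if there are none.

[2, 11, 19, 37]

Mod squares: a ≡ 49143215, b ≡ -209. Check v ∈ {∞, 2, 3, 5, 7, 11, 19, 23, 31, 37, 41}.
v=23: a=23^2·(≡9), b=23^0·(≡15) mod 23; (9|23)=+1, (15|23)=-1; (−1)^{2·0·11}·(+1)^0·(-1)^2 = +1.
v=2: v_2(a)=-4, v_2(b)=-8; units ≡ 7, 7 (mod 8); ε·ε+αω+βω = 1·1+-4·0+-8·0 ≡ 1  ⇒  (a,b)_2 = -1.
v=37: a=37^1·(≡14), b=37^0·(≡31) mod 37; (14|37)=-1, (31|37)=-1; (−1)^{1·0·18}·(-1)^0·(-1)^1 = -1.
v=31: a=31^-1·(≡4), b=31^0·(≡25) mod 31; (4|31)=+1, (25|31)=+1; (−1)^{-1·0·15}·(+1)^0·(+1)^-1 = +1.
v=3: a=3^10·(≡2), b=3^2·(≡1) mod 3; (2|3)=-1, (1|3)=+1; (−1)^{10·2·1}·(-1)^2·(+1)^10 = +1.
v=5: a=5^-3·(≡2), b=5^0·(≡4) mod 5; (2|5)=-1, (4|5)=+1; (−1)^{-3·0·2}·(-1)^0·(+1)^-3 = +1.
v=11: a=11^7·(≡9), b=11^3·(≡1) mod 11; (9|11)=+1, (1|11)=+1; (−1)^{7·3·5}·(+1)^3·(+1)^7 = -1.
v=19: a=19^-1·(≡10), b=19^-1·(≡18) mod 19; (10|19)=-1, (18|19)=-1; (−1)^{-1·-1·9}·(-1)^-1·(-1)^-1 = -1.
v=∞: 49143215 > 0 and -209 < 0  ⇒  (a,b)_∞ = +1.
v=41: a=41^1·(≡9), b=41^0·(≡36) mod 41; (9|41)=+1, (36|41)=+1; (−1)^{1·0·20}·(+1)^0·(+1)^1 = +1.
v=7: a=7^-2·(≡1), b=7^0·(≡2) mod 7; (1|7)=+1, (2|7)=+1; (−1)^{-2·0·3}·(+1)^0·(+1)^-2 = +1.
(49143215, -209 / ℚ) ramifies at {2, 11, 19, 37}: a division algebra.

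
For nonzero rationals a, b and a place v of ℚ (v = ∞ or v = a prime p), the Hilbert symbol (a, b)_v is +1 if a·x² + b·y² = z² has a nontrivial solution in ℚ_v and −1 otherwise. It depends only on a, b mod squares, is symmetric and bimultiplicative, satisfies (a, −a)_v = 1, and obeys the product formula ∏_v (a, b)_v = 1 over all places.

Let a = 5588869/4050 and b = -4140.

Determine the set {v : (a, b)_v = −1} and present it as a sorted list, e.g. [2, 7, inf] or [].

(a, b) ≡ (92378, -115) mod (ℚ^×)²; places V = {2, 3, 5, 11, 13, 17, 19, 23, ∞}.
(a,b)_2: α=-1, β=2; u≡5, v≡5 (mod 8); ε(u)ε(v)=0·0, αω(v)=-1·1, βω(u)=2·1; sum ≡ 1  ⇒  -1.
(a,b)_3: α=-4, u≡2; β=2, v≡2 (mod 3); (2|3)=-1, (2|3)=-1; sign (−1)^0·-1^2·-1^-4 = +1.
(a,b)_5: α=-2, u≡2; β=1, v≡2 (mod 5); (2|5)=-1, (2|5)=-1; sign (−1)^0·-1^1·-1^-2 = -1.
(a,b)_19: α=1, u≡4; β=0, v≡2 (mod 19); (4|19)=+1, (2|19)=-1; sign (−1)^0·+1^0·-1^1 = -1.
(a,b)_17: α=1, u≡7; β=0, v≡8 (mod 17); (7|17)=-1, (8|17)=+1; sign (−1)^0·-1^0·+1^1 = +1.
(a,b)_23: α=0, u≡15; β=1, v≡4 (mod 23); (15|23)=-1, (4|23)=+1; sign (−1)^0·-1^1·+1^0 = -1.
(a,b)_11: α=3, u≡4; β=0, v≡7 (mod 11); (4|11)=+1, (7|11)=-1; sign (−1)^0·+1^0·-1^3 = -1.
(a,b)_13: α=1, u≡6; β=0, v≡7 (mod 13); (6|13)=-1, (7|13)=-1; sign (−1)^0·-1^0·-1^1 = -1.
(a,b)_∞: sgn(92378)=+, sgn(-115)=−, so +1.
Ram(92378, -115) = {2, 5, 11, 13, 19, 23}; no ℚ_2-point on the conic.

[2, 5, 11, 13, 19, 23]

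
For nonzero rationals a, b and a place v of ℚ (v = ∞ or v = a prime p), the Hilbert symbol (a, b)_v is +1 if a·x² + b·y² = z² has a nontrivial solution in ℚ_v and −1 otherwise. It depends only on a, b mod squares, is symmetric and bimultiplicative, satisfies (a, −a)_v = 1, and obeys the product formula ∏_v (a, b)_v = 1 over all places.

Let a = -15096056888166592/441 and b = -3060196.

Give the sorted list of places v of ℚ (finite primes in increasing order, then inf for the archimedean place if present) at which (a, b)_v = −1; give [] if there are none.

Mod squares: a ≡ -403, b ≡ -765049. Check v ∈ {∞, 2, 3, 7, 13, 23, 29, 31, 37}.
v=∞: -403 < 0 and -765049 < 0  ⇒  (a,b)_∞ = -1.
v=31: a=31^3·(≡2), b=31^1·(≡19) mod 31; (2|31)=+1, (19|31)=+1; (−1)^{3·1·15}·(+1)^1·(+1)^3 = -1.
v=7: a=7^-2·(≡6), b=7^0·(≡1) mod 7; (6|7)=-1, (1|7)=+1; (−1)^{-2·0·3}·(-1)^0·(+1)^-2 = +1.
v=13: a=13^1·(≡8), b=13^0·(≡4) mod 13; (8|13)=-1, (4|13)=+1; (−1)^{1·0·6}·(-1)^0·(+1)^1 = +1.
v=3: a=3^-2·(≡2), b=3^0·(≡2) mod 3; (2|3)=-1, (2|3)=-1; (−1)^{-2·0·1}·(-1)^0·(-1)^-2 = +1.
v=29: a=29^2·(≡11), b=29^1·(≡7) mod 29; (11|29)=-1, (7|29)=+1; (−1)^{2·1·14}·(-1)^1·(+1)^2 = -1.
v=2: v_2(a)=6, v_2(b)=2; units ≡ 5, 7 (mod 8); ε·ε+αω+βω = 0·1+6·0+2·1 ≡ 0  ⇒  (a,b)_2 = +1.
v=23: a=23^2·(≡7), b=23^1·(≡3) mod 23; (7|23)=-1, (3|23)=+1; (−1)^{2·1·11}·(-1)^1·(+1)^2 = -1.
v=37: a=37^2·(≡36), b=37^1·(≡24) mod 37; (36|37)=+1, (24|37)=-1; (−1)^{2·1·18}·(+1)^1·(-1)^2 = +1.
(-403, -765049 / ℚ) ramifies at {23, 29, 31, ∞}: a division algebra.

[23, 29, 31, inf]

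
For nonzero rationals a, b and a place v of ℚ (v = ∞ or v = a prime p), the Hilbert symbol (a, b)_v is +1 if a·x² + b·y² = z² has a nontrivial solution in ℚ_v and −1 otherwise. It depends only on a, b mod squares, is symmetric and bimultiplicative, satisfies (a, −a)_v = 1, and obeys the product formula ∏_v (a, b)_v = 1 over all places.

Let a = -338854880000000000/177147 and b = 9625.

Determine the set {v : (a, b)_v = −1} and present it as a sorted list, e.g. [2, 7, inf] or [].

(a, b) ≡ (-4641, 385) mod (ℚ^×)²; places V = {2, 3, 5, 7, 11, 13, 17, 37, ∞}.
(a,b)_13: α=1, u≡5; β=0, v≡5 (mod 13); (5|13)=-1, (5|13)=-1; sign (−1)^0·-1^0·-1^1 = -1.
(a,b)_7: α=1, u≡1; β=1, v≡3 (mod 7); (1|7)=+1, (3|7)=-1; sign (−1)^1·+1^1·-1^1 = +1.
(a,b)_5: α=10, u≡4; β=3, v≡2 (mod 5); (4|5)=+1, (2|5)=-1; sign (−1)^0·+1^3·-1^10 = +1.
(a,b)_∞: sgn(-4641)=−, sgn(385)=+, so +1.
(a,b)_2: α=14, β=0; u≡7, v≡1 (mod 8); ε(u)ε(v)=1·0, αω(v)=14·0, βω(u)=0·0; sum ≡ 0  ⇒  +1.
(a,b)_3: α=-11, u≡1; β=0, v≡1 (mod 3); (1|3)=+1, (1|3)=+1; sign (−1)^0·+1^0·+1^-11 = +1.
(a,b)_11: α=0, u≡4; β=1, v≡6 (mod 11); (4|11)=+1, (6|11)=-1; sign (−1)^0·+1^1·-1^0 = +1.
(a,b)_17: α=1, u≡13; β=0, v≡3 (mod 17); (13|17)=+1, (3|17)=-1; sign (−1)^0·+1^0·-1^1 = -1.
(a,b)_37: α=2, u≡3; β=0, v≡5 (mod 37); (3|37)=+1, (5|37)=-1; sign (−1)^0·+1^0·-1^2 = +1.
Ram(-4641, 385) = {13, 17}; no ℚ_13-point on the conic.

[13, 17]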